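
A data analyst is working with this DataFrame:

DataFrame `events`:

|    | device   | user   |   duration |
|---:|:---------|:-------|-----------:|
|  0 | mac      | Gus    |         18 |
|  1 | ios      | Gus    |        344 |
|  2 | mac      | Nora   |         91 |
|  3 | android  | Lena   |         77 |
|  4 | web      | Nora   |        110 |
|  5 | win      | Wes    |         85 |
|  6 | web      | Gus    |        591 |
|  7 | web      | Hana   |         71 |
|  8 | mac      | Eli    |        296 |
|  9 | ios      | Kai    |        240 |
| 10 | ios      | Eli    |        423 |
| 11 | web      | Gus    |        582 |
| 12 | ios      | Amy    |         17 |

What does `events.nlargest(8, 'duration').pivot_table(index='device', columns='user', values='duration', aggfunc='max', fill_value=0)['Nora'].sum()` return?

take 8 rows with largest duration:
   device  user  duration
6     web   Gus       591
11    web   Gus       582
10    ios   Eli       423
1     ios   Gus       344
8     mac   Eli       296
9     ios   Kai       240
4     web  Nora       110
2     mac  Nora        91
pivot: rows=device, cols=user, max(duration):
user    Eli  Gus  Kai  Nora
device                     
ios     423  344  240     0
mac     296    0    0    91
web       0  591    0   110
Reading off the sum of column 'Nora', we get 201.

201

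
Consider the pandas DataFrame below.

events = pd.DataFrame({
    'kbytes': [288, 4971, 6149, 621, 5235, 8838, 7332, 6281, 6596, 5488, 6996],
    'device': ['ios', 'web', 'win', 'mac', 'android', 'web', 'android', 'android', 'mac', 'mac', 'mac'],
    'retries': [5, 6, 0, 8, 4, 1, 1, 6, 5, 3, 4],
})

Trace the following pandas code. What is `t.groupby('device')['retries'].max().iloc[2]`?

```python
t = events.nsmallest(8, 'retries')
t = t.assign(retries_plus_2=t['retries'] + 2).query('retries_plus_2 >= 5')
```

take 8 rows with smallest retries:
    kbytes   device  retries
2     6149      win        0
5     8838      web        1
6     7332  android        1
9     5488      mac        3
4     5235  android        4
10    6996      mac        4
0      288      ios        5
8     6596      mac        5
add column retries_plus_2 = t['retries'] + 2:
    kbytes   device  retries  retries_plus_2
2     6149      win        0               2
5     8838      web        1               3
6     7332  android        1               3
9     5488      mac        3               5
4     5235  android        4               6
10    6996      mac        4               6
0      288      ios        5               7
8     6596      mac        5               7
filter rows where retries_plus_2 >= 5:
    kbytes   device  retries  retries_plus_2
9     5488      mac        3               5
4     5235  android        4               6
10    6996      mac        4               6
0      288      ios        5               7
8     6596      mac        5               7
group by device, max of retries:
device
android    4
ios        5
mac        5
Name: retries, dtype: int64
Reading off the value at position 2, we get 5.

5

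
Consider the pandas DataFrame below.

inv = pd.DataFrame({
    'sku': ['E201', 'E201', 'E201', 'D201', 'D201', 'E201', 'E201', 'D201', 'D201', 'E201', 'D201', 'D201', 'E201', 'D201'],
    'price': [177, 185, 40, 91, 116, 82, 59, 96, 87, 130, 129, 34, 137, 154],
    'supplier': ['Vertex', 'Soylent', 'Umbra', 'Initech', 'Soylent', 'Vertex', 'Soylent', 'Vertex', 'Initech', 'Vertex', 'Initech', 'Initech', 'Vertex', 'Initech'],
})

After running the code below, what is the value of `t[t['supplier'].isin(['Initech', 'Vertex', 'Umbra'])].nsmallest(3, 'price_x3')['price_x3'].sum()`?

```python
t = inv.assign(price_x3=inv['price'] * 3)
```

468

add column price_x3 = inv['price'] * 3:
     sku  price supplier  price_x3
0   E201    177   Vertex       531
1   E201    185  Soylent       555
2   E201     40    Umbra       120
3   D201     91  Initech       273
4   D201    116  Soylent       348
5   E201     82   Vertex       246
6   E201     59  Soylent       177
7   D201     96   Vertex       288
8   D201     87  Initech       261
9   E201    130   Vertex       390
10  D201    129  Initech       387
11  D201     34  Initech       102
12  E201    137   Vertex       411
13  D201    154  Initech       462
filter rows where supplier in ['Initech', 'Vertex', 'Umbra']:
     sku  price supplier  price_x3
0   E201    177   Vertex       531
2   E201     40    Umbra       120
3   D201     91  Initech       273
5   E201     82   Vertex       246
7   D201     96   Vertex       288
8   D201     87  Initech       261
9   E201    130   Vertex       390
10  D201    129  Initech       387
11  D201     34  Initech       102
12  E201    137   Vertex       411
13  D201    154  Initech       462
take 3 rows with smallest price_x3:
     sku  price supplier  price_x3
11  D201     34  Initech       102
2   E201     40    Umbra       120
5   E201     82   Vertex       246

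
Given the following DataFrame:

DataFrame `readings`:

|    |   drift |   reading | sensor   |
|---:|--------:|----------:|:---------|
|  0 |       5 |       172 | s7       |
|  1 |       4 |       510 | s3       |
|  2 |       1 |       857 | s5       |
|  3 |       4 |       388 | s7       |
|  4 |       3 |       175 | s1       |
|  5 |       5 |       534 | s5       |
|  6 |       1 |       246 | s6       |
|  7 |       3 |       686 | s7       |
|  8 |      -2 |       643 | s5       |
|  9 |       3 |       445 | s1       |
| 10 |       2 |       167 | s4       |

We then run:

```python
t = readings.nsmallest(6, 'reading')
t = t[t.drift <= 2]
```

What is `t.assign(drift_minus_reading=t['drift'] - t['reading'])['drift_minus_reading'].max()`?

-165

take 6 rows with smallest reading:
    drift  reading sensor
10      2      167     s4
0       5      172     s7
4       3      175     s1
6       1      246     s6
3       4      388     s7
9       3      445     s1
filter rows where drift <= 2:
    drift  reading sensor
10      2      167     s4
6       1      246     s6
add column drift_minus_reading = t['drift'] - t['reading']:
    drift  reading sensor  drift_minus_reading
10      2      167     s4                 -165
6       1      246     s6                 -245
So max() = -165.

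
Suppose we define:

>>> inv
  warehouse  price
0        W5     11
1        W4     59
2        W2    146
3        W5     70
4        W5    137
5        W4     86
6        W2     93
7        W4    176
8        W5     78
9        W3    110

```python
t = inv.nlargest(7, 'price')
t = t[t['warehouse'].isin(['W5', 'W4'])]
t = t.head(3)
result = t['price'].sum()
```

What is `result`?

take 7 rows with largest price:
  warehouse  price
7        W4    176
2        W2    146
4        W5    137
9        W3    110
6        W2     93
5        W4     86
8        W5     78
filter rows where warehouse in ['W5', 'W4']:
  warehouse  price
7        W4    176
4        W5    137
5        W4     86
8        W5     78
take first 3 rows:
  warehouse  price
7        W4    176
4        W5    137
5        W4     86

399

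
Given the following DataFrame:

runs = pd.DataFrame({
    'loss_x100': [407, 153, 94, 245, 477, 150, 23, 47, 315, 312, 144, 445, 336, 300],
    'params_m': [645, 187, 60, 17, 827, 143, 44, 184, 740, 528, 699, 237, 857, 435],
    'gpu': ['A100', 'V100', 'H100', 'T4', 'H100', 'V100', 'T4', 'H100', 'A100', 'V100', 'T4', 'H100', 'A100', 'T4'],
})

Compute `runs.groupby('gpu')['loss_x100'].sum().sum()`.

3448

group by gpu, sum of loss_x100:
gpu
A100    1058
H100    1063
T4       712
V100     615
Name: loss_x100, dtype: int64
Reading off the sum of the resulting series, we get 3448.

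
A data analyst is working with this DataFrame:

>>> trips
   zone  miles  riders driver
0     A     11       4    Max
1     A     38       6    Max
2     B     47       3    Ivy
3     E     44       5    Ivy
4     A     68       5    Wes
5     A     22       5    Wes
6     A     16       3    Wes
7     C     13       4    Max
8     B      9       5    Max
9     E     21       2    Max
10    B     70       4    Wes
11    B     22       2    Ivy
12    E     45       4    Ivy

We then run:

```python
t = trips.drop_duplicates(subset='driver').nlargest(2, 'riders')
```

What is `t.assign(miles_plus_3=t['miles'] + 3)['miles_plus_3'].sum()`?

85

drop duplicate driver (keep=first):
  zone  miles  riders driver
0    A     11       4    Max
2    B     47       3    Ivy
4    A     68       5    Wes
take 2 rows with largest riders:
  zone  miles  riders driver
4    A     68       5    Wes
0    A     11       4    Max
add column miles_plus_3 = t['miles'] + 3:
  zone  miles  riders driver  miles_plus_3
4    A     68       5    Wes            71
0    A     11       4    Max            14
Reading off the sum of column 'miles_plus_3', we get 85.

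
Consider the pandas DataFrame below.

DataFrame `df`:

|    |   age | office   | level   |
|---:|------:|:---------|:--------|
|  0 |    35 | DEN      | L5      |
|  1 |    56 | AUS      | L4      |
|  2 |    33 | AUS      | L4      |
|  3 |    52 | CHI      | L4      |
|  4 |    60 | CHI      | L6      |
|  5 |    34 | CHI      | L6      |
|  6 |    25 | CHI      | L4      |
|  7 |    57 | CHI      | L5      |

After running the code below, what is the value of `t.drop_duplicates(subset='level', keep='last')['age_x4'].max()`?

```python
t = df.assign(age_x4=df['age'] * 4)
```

add column age_x4 = df['age'] * 4:
   age office level  age_x4
0   35    DEN    L5     140
1   56    AUS    L4     224
2   33    AUS    L4     132
3   52    CHI    L4     208
4   60    CHI    L6     240
5   34    CHI    L6     136
6   25    CHI    L4     100
7   57    CHI    L5     228
drop duplicate level (keep=last):
   age office level  age_x4
5   34    CHI    L6     136
6   25    CHI    L4     100
7   57    CHI    L5     228

228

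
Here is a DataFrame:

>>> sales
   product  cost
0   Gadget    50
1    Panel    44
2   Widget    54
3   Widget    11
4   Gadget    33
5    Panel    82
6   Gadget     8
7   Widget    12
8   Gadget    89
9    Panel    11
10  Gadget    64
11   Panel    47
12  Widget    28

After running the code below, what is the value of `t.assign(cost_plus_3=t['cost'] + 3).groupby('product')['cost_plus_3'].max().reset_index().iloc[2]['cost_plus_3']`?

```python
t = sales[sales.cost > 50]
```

filter rows where cost > 50:
   product  cost
2   Widget    54
5    Panel    82
8   Gadget    89
10  Gadget    64
add column cost_plus_3 = t['cost'] + 3:
   product  cost  cost_plus_3
2   Widget    54           57
5    Panel    82           85
8   Gadget    89           92
10  Gadget    64           67
group by product, max of cost_plus_3:
product
Gadget    92
Panel     85
Widget    57
Name: cost_plus_3, dtype: int64
reset_index():
  product  cost_plus_3
0  Gadget           92
1   Panel           85
2  Widget           57
Then the value at position 2, column 'cost_plus_3': 57

57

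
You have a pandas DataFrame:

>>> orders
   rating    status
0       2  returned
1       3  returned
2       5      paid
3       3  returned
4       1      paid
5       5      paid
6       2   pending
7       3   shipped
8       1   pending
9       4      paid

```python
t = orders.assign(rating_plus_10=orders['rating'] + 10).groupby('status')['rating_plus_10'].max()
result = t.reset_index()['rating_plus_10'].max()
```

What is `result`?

add column rating_plus_10 = orders['rating'] + 10:
   rating    status  rating_plus_10
0       2  returned              12
1       3  returned              13
2       5      paid              15
3       3  returned              13
4       1      paid              11
5       5      paid              15
6       2   pending              12
7       3   shipped              13
8       1   pending              11
9       4      paid              14
group by status, max of rating_plus_10:
status
paid        15
pending     12
returned    13
shipped     13
Name: rating_plus_10, dtype: int64
reset_index():
     status  rating_plus_10
0      paid              15
1   pending              12
2  returned              13
3   shipped              13

15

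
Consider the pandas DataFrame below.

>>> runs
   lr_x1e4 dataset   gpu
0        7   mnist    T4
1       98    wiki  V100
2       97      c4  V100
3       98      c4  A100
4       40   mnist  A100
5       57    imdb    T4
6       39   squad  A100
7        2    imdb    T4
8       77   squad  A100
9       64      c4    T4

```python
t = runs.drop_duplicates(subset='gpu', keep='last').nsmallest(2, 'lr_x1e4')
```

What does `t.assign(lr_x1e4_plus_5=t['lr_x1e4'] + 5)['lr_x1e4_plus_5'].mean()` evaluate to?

75.5

drop duplicate gpu (keep=last):
   lr_x1e4 dataset   gpu
2       97      c4  V100
8       77   squad  A100
9       64      c4    T4
take 2 rows with smallest lr_x1e4:
   lr_x1e4 dataset   gpu
9       64      c4    T4
8       77   squad  A100
add column lr_x1e4_plus_5 = t['lr_x1e4'] + 5:
   lr_x1e4 dataset   gpu  lr_x1e4_plus_5
9       64      c4    T4              69
8       77   squad  A100              82
Finally, mean of column 'lr_x1e4_plus_5' = 75.5.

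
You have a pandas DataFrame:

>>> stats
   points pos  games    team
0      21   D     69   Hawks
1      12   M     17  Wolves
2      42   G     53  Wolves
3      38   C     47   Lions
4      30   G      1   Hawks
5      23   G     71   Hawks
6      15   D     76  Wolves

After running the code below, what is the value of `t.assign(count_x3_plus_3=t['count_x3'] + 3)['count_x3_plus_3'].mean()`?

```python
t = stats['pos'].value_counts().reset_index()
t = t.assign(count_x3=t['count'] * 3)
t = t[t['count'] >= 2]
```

value_counts of pos:
pos
G    3
D    2
M    1
C    1
Name: count, dtype: int64
reset_index():
  pos  count
0   G      3
1   D      2
2   M      1
3   C      1
add column count_x3 = t['count'] * 3:
  pos  count  count_x3
0   G      3         9
1   D      2         6
2   M      1         3
3   C      1         3
filter rows where count >= 2:
  pos  count  count_x3
0   G      3         9
1   D      2         6
add column count_x3_plus_3 = t['count_x3'] + 3:
  pos  count  count_x3  count_x3_plus_3
0   G      3         9               12
1   D      2         6                9
Then the mean of column 'count_x3_plus_3': 10.5

10.5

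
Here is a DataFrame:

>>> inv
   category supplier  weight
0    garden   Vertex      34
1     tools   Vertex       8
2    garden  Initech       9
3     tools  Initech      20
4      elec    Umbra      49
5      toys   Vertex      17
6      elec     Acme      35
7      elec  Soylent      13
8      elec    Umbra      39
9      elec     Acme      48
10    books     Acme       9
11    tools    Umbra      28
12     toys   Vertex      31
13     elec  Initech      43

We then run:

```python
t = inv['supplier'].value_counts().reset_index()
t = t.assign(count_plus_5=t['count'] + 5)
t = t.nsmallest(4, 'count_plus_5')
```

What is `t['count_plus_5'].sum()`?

30

value_counts of supplier:
supplier
Vertex     4
Initech    3
Umbra      3
Acme       3
Soylent    1
Name: count, dtype: int64
reset_index():
  supplier  count
0   Vertex      4
1  Initech      3
2    Umbra      3
3     Acme      3
4  Soylent      1
add column count_plus_5 = t['count'] + 5:
  supplier  count  count_plus_5
0   Vertex      4             9
1  Initech      3             8
2    Umbra      3             8
3     Acme      3             8
4  Soylent      1             6
take 4 rows with smallest count_plus_5:
  supplier  count  count_plus_5
4  Soylent      1             6
1  Initech      3             8
2    Umbra      3             8
3     Acme      3             8
Hence 30.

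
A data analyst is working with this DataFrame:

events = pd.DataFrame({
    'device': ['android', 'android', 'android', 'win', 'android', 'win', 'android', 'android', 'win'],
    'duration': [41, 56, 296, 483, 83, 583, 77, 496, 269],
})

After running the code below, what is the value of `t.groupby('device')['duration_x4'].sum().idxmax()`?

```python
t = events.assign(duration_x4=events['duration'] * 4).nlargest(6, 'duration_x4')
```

win

add column duration_x4 = events['duration'] * 4:
    device  duration  duration_x4
0  android        41          164
1  android        56          224
2  android       296         1184
3      win       483         1932
4  android        83          332
5      win       583         2332
6  android        77          308
7  android       496         1984
8      win       269         1076
take 6 rows with largest duration_x4:
    device  duration  duration_x4
5      win       583         2332
7  android       496         1984
3      win       483         1932
2  android       296         1184
8      win       269         1076
4  android        83          332
group by device, sum of duration_x4:
device
android    3500
win        5340
Name: duration_x4, dtype: int64
Reading off the label with the largest value, we get win.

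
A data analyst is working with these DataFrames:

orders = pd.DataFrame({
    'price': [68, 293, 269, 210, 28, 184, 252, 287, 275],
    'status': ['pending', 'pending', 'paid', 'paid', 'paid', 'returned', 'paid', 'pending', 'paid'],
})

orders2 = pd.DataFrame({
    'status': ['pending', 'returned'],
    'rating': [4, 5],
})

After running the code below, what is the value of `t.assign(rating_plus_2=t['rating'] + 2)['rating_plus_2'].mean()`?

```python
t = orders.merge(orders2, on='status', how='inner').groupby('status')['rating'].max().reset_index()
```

6.5

merge on 'status' (how='inner') → 4 rows:
   price    status  rating
0     68   pending       4
1    293   pending       4
2    184  returned       5
3    287   pending       4
group by status, max of rating:
status
pending     4
returned    5
Name: rating, dtype: int64
reset_index():
     status  rating
0   pending       4
1  returned       5
add column rating_plus_2 = t['rating'] + 2:
     status  rating  rating_plus_2
0   pending       4              6
1  returned       5              7
Taking the mean of column 'rating_plus_2' gives 6.5.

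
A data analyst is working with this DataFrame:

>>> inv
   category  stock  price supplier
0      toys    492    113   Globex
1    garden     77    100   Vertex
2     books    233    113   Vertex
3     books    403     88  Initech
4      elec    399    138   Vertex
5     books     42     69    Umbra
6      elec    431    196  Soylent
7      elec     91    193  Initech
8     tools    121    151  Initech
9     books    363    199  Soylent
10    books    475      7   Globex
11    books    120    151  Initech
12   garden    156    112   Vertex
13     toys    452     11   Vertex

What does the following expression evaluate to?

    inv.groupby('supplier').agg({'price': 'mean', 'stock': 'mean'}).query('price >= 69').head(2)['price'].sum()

343.25

group by supplier: mean(price), mean(stock):
           price   stock
supplier                
Globex     60.00  483.50
Initech   145.75  183.75
Soylent   197.50  397.00
Umbra      69.00   42.00
Vertex     94.80  263.40
filter rows where price >= 69:
           price   stock
supplier                
Initech   145.75  183.75
Soylent   197.50  397.00
Umbra      69.00   42.00
Vertex     94.80  263.40
take first 2 rows:
           price   stock
supplier                
Initech   145.75  183.75
Soylent   197.50  397.00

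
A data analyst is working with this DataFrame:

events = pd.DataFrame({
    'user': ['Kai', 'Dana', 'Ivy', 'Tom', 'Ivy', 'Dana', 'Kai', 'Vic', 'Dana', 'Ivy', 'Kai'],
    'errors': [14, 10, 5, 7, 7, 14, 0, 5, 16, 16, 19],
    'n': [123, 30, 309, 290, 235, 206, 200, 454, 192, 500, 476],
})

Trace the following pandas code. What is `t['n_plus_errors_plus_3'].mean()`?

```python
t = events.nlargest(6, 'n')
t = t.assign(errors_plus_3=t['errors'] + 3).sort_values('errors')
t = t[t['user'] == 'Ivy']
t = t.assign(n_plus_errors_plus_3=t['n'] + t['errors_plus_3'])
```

360.333333333

take 6 rows with largest n:
   user  errors    n
9   Ivy      16  500
10  Kai      19  476
7   Vic       5  454
2   Ivy       5  309
3   Tom       7  290
4   Ivy       7  235
add column errors_plus_3 = t['errors'] + 3:
   user  errors    n  errors_plus_3
9   Ivy      16  500             19
10  Kai      19  476             22
7   Vic       5  454              8
2   Ivy       5  309              8
3   Tom       7  290             10
4   Ivy       7  235             10
sort by errors:
   user  errors    n  errors_plus_3
7   Vic       5  454              8
2   Ivy       5  309              8
3   Tom       7  290             10
4   Ivy       7  235             10
9   Ivy      16  500             19
10  Kai      19  476             22
filter rows where user == 'Ivy':
  user  errors    n  errors_plus_3
2  Ivy       5  309              8
4  Ivy       7  235             10
9  Ivy      16  500             19
add column n_plus_errors_plus_3 = t['n'] + t['errors_plus_3']:
  user  errors    n  errors_plus_3  n_plus_errors_plus_3
2  Ivy       5  309              8                   317
4  Ivy       7  235             10                   245
9  Ivy      16  500             19                   519
Reading off the mean of column 'n_plus_errors_plus_3', we get 360.333333333.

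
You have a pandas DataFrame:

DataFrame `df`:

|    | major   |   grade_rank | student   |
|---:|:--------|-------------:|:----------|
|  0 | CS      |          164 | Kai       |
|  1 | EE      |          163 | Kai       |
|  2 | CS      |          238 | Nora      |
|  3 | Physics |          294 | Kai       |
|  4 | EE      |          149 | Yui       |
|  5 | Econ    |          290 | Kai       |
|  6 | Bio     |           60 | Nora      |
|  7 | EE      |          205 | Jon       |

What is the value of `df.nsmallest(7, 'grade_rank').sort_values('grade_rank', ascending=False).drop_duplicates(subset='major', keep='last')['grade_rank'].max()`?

take 7 rows with smallest grade_rank:
  major  grade_rank student
6   Bio          60    Nora
4    EE         149     Yui
1    EE         163     Kai
0    CS         164     Kai
7    EE         205     Jon
2    CS         238    Nora
5  Econ         290     Kai
sort by grade_rank descending:
  major  grade_rank student
5  Econ         290     Kai
2    CS         238    Nora
7    EE         205     Jon
0    CS         164     Kai
1    EE         163     Kai
4    EE         149     Yui
6   Bio          60    Nora
drop duplicate major (keep=last):
  major  grade_rank student
5  Econ         290     Kai
0    CS         164     Kai
4    EE         149     Yui
6   Bio          60    Nora
Reading off the max of column 'grade_rank', we get 290.

290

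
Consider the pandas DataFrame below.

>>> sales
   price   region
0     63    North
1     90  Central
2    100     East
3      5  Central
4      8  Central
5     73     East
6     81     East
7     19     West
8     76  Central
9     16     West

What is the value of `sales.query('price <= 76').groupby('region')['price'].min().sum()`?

filter rows where price <= 76:
   price   region
0     63    North
3      5  Central
4      8  Central
5     73     East
7     19     West
8     76  Central
9     16     West
group by region, min of price:
region
Central     5
East       73
North      63
West       16
Name: price, dtype: int64
Finally, sum of the resulting series = 157.

157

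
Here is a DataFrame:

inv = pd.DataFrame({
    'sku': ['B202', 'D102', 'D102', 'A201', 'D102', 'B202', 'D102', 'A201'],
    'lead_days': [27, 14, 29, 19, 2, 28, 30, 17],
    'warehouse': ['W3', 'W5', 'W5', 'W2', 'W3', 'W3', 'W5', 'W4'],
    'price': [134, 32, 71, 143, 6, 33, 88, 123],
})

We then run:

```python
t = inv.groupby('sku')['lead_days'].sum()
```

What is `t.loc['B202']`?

group by sku, sum of lead_days:
sku
A201    36
B202    55
D102    75
Name: lead_days, dtype: int64
So loc['B202'] = 55.

55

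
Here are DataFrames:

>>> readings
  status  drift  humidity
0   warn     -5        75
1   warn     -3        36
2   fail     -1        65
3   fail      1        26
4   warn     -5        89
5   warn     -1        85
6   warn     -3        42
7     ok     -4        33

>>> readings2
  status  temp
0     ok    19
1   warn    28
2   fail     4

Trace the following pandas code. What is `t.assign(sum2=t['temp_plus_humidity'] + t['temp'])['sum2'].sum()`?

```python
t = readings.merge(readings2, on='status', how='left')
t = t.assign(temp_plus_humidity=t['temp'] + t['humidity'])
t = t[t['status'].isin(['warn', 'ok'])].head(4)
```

509

merge on 'status' (how='left') → 8 rows:
  status  drift  humidity  temp
0   warn     -5        75    28
1   warn     -3        36    28
2   fail     -1        65     4
3   fail      1        26     4
4   warn     -5        89    28
5   warn     -1        85    28
6   warn     -3        42    28
7     ok     -4        33    19
add column temp_plus_humidity = t['temp'] + t['humidity']:
  status  drift  humidity  temp  temp_plus_humidity
0   warn     -5        75    28                 103
1   warn     -3        36    28                  64
2   fail     -1        65     4                  69
3   fail      1        26     4                  30
4   warn     -5        89    28                 117
5   warn     -1        85    28                 113
6   warn     -3        42    28                  70
7     ok     -4        33    19                  52
filter rows where status in ['warn', 'ok']:
  status  drift  humidity  temp  temp_plus_humidity
0   warn     -5        75    28                 103
1   warn     -3        36    28                  64
4   warn     -5        89    28                 117
5   warn     -1        85    28                 113
6   warn     -3        42    28                  70
7     ok     -4        33    19                  52
take first 4 rows:
  status  drift  humidity  temp  temp_plus_humidity
0   warn     -5        75    28                 103
1   warn     -3        36    28                  64
4   warn     -5        89    28                 117
5   warn     -1        85    28                 113
add column sum2 = t['temp_plus_humidity'] + t['temp']:
  status  drift  humidity  temp  temp_plus_humidity  sum2
0   warn     -5        75    28                 103   131
1   warn     -3        36    28                  64    92
4   warn     -5        89    28                 117   145
5   warn     -1        85    28                 113   141
Hence 509.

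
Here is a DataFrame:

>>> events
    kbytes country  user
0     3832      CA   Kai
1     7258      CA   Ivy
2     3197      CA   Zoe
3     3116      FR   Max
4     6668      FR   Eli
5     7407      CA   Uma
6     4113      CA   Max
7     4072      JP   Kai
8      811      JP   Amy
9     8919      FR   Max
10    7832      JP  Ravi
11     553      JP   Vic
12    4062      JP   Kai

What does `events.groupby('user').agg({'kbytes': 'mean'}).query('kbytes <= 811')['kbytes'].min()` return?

553.0

group by user, mean of kbytes:
           kbytes
user             
Amy    811.000000
Eli   6668.000000
Ivy   7258.000000
Kai   3988.666667
Max   5382.666667
Ravi  7832.000000
Uma   7407.000000
Vic    553.000000
Zoe   3197.000000
filter rows where kbytes <= 811:
      kbytes
user        
Amy    811.0
Vic    553.0
So min() = 553.0.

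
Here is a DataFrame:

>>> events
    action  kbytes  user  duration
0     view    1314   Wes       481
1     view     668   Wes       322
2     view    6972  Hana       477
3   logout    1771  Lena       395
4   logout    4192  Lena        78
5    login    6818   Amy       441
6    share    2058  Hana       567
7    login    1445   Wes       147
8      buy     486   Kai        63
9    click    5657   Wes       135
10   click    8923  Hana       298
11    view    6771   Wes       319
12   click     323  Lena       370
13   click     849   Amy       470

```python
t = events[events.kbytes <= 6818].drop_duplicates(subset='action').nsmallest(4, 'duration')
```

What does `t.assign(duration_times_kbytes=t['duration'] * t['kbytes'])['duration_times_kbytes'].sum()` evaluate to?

4500596

filter rows where kbytes <= 6818:
    action  kbytes  user  duration
0     view    1314   Wes       481
1     view     668   Wes       322
3   logout    1771  Lena       395
4   logout    4192  Lena        78
5    login    6818   Amy       441
6    share    2058  Hana       567
7    login    1445   Wes       147
8      buy     486   Kai        63
9    click    5657   Wes       135
11    view    6771   Wes       319
12   click     323  Lena       370
13   click     849   Amy       470
drop duplicate action (keep=first):
   action  kbytes  user  duration
0    view    1314   Wes       481
3  logout    1771  Lena       395
5   login    6818   Amy       441
6   share    2058  Hana       567
8     buy     486   Kai        63
9   click    5657   Wes       135
take 4 rows with smallest duration:
   action  kbytes  user  duration
8     buy     486   Kai        63
9   click    5657   Wes       135
3  logout    1771  Lena       395
5   login    6818   Amy       441
add column duration_times_kbytes = t['duration'] * t['kbytes']:
   action  kbytes  user  duration  duration_times_kbytes
8     buy     486   Kai        63                  30618
9   click    5657   Wes       135                 763695
3  logout    1771  Lena       395                 699545
5   login    6818   Amy       441                3006738
sum of column 'duration_times_kbytes' → 4500596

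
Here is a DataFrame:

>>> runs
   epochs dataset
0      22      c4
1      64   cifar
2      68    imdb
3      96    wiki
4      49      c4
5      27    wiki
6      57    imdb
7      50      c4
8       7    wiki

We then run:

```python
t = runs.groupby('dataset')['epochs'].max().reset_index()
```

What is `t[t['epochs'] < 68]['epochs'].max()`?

64

group by dataset, max of epochs:
dataset
c4       50
cifar    64
imdb     68
wiki     96
Name: epochs, dtype: int64
reset_index():
  dataset  epochs
0      c4      50
1   cifar      64
2    imdb      68
3    wiki      96
filter rows where epochs < 68:
  dataset  epochs
0      c4      50
1   cifar      64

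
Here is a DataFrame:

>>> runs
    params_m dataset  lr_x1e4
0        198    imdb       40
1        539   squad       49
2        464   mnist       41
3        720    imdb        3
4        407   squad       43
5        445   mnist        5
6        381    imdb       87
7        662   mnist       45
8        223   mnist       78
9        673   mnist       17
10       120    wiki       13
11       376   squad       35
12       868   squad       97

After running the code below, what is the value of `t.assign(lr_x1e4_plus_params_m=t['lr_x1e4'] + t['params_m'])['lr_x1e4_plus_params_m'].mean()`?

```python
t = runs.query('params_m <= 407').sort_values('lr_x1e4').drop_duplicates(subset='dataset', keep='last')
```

filter rows where params_m <= 407:
    params_m dataset  lr_x1e4
0        198    imdb       40
4        407   squad       43
6        381    imdb       87
8        223   mnist       78
10       120    wiki       13
11       376   squad       35
sort by lr_x1e4:
    params_m dataset  lr_x1e4
10       120    wiki       13
11       376   squad       35
0        198    imdb       40
4        407   squad       43
8        223   mnist       78
6        381    imdb       87
drop duplicate dataset (keep=last):
    params_m dataset  lr_x1e4
10       120    wiki       13
4        407   squad       43
8        223   mnist       78
6        381    imdb       87
add column lr_x1e4_plus_params_m = t['lr_x1e4'] + t['params_m']:
    params_m dataset  lr_x1e4  lr_x1e4_plus_params_m
10       120    wiki       13                    133
4        407   squad       43                    450
8        223   mnist       78                    301
6        381    imdb       87                    468

338.0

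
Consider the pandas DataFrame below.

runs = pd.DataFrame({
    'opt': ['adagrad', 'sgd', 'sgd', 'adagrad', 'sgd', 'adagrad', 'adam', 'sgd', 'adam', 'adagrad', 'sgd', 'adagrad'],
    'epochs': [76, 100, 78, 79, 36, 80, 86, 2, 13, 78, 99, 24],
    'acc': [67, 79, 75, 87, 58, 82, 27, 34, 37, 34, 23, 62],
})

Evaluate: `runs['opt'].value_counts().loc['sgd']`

value_counts of opt:
opt
adagrad    5
sgd        5
adam       2
Name: count, dtype: int64
Taking the value at index 'sgd' gives 5.

5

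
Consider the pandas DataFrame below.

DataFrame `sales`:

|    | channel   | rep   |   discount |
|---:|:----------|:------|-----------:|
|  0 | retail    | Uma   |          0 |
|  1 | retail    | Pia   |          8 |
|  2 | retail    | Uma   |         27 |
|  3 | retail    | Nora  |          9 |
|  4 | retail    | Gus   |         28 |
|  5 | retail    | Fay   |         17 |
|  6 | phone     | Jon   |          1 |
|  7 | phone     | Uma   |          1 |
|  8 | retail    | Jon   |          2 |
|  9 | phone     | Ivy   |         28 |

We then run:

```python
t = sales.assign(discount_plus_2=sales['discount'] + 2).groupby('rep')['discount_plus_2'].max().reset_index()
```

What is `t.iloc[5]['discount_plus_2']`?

10

add column discount_plus_2 = sales['discount'] + 2:
  channel   rep  discount  discount_plus_2
0  retail   Uma         0                2
1  retail   Pia         8               10
2  retail   Uma        27               29
3  retail  Nora         9               11
4  retail   Gus        28               30
5  retail   Fay        17               19
6   phone   Jon         1                3
7   phone   Uma         1                3
8  retail   Jon         2                4
9   phone   Ivy        28               30
group by rep, max of discount_plus_2:
rep
Fay     19
Gus     30
Ivy     30
Jon      4
Nora    11
Pia     10
Uma     29
Name: discount_plus_2, dtype: int64
reset_index():
    rep  discount_plus_2
0   Fay               19
1   Gus               30
2   Ivy               30
3   Jon                4
4  Nora               11
5   Pia               10
6   Uma               29
value at position 5, column 'discount_plus_2' → 10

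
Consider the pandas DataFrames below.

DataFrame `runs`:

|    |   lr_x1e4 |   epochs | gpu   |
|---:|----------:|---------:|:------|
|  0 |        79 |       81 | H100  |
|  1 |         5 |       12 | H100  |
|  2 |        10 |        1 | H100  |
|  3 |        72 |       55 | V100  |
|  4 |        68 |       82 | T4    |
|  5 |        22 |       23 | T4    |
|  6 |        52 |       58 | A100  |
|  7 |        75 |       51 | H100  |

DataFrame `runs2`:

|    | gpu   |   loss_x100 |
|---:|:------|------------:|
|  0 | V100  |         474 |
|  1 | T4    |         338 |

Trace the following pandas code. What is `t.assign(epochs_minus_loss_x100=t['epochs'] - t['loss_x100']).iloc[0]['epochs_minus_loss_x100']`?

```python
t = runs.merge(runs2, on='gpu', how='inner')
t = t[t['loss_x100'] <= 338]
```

merge on 'gpu' (how='inner') → 3 rows:
   lr_x1e4  epochs   gpu  loss_x100
0       72      55  V100        474
1       68      82    T4        338
2       22      23    T4        338
filter rows where loss_x100 <= 338:
   lr_x1e4  epochs gpu  loss_x100
1       68      82  T4        338
2       22      23  T4        338
add column epochs_minus_loss_x100 = t['epochs'] - t['loss_x100']:
   lr_x1e4  epochs gpu  loss_x100  epochs_minus_loss_x100
1       68      82  T4        338                    -256
2       22      23  T4        338                    -315
Reading off the value at position 0, column 'epochs_minus_loss_x100', we get -256.

-256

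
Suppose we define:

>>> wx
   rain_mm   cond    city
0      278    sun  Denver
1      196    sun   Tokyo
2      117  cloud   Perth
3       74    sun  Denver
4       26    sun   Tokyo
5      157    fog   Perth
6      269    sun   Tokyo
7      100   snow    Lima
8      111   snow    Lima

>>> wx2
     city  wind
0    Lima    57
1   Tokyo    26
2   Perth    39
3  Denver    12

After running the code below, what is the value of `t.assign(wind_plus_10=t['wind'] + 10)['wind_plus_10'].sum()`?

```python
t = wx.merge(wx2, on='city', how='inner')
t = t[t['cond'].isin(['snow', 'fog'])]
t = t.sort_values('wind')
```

merge on 'city' (how='inner') → 9 rows:
   rain_mm   cond    city  wind
0      278    sun  Denver    12
1      196    sun   Tokyo    26
2      117  cloud   Perth    39
3       74    sun  Denver    12
4       26    sun   Tokyo    26
5      157    fog   Perth    39
6      269    sun   Tokyo    26
7      100   snow    Lima    57
8      111   snow    Lima    57
filter rows where cond in ['snow', 'fog']:
   rain_mm  cond   city  wind
5      157   fog  Perth    39
7      100  snow   Lima    57
8      111  snow   Lima    57
sort by wind:
   rain_mm  cond   city  wind
5      157   fog  Perth    39
7      100  snow   Lima    57
8      111  snow   Lima    57
add column wind_plus_10 = t['wind'] + 10:
   rain_mm  cond   city  wind  wind_plus_10
5      157   fog  Perth    39            49
7      100  snow   Lima    57            67
8      111  snow   Lima    57            67

183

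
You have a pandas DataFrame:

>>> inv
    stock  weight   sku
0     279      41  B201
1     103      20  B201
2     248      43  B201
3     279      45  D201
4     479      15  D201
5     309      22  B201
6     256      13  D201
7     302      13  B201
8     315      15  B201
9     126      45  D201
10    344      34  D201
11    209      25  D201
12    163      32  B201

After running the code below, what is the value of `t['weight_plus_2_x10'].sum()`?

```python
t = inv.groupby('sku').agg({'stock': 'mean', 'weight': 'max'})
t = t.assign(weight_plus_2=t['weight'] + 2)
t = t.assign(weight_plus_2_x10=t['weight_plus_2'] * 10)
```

920

group by sku: mean(stock), max(weight):
           stock  weight
sku                     
B201  245.571429      43
D201  282.166667      45
add column weight_plus_2 = t['weight'] + 2:
           stock  weight  weight_plus_2
sku                                    
B201  245.571429      43             45
D201  282.166667      45             47
add column weight_plus_2_x10 = t['weight_plus_2'] * 10:
           stock  weight  weight_plus_2  weight_plus_2_x10
sku                                                       
B201  245.571429      43             45                450
D201  282.166667      45             47                470
Finally, sum of column 'weight_plus_2_x10' = 920.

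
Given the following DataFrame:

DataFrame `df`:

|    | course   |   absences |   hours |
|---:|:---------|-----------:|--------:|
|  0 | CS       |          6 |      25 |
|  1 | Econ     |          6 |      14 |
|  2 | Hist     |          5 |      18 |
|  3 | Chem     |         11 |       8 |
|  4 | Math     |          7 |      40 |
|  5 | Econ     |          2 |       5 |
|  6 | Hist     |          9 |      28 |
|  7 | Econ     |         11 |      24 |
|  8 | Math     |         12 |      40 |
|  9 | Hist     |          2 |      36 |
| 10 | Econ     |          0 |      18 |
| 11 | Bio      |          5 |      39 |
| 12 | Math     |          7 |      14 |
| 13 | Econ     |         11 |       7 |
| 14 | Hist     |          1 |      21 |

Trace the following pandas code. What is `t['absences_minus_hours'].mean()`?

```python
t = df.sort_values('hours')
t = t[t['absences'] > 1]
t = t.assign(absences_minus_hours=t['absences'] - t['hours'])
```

sort by hours:
   course  absences  hours
5    Econ         2      5
13   Econ        11      7
3    Chem        11      8
1    Econ         6     14
12   Math         7     14
2    Hist         5     18
10   Econ         0     18
14   Hist         1     21
7    Econ        11     24
0      CS         6     25
6    Hist         9     28
9    Hist         2     36
11    Bio         5     39
4    Math         7     40
8    Math        12     40
filter rows where absences > 1:
   course  absences  hours
5    Econ         2      5
13   Econ        11      7
3    Chem        11      8
1    Econ         6     14
12   Math         7     14
2    Hist         5     18
7    Econ        11     24
0      CS         6     25
6    Hist         9     28
9    Hist         2     36
11    Bio         5     39
4    Math         7     40
8    Math        12     40
add column absences_minus_hours = t['absences'] - t['hours']:
   course  absences  hours  absences_minus_hours
5    Econ         2      5                    -3
13   Econ        11      7                     4
3    Chem        11      8                     3
1    Econ         6     14                    -8
12   Math         7     14                    -7
2    Hist         5     18                   -13
7    Econ        11     24                   -13
0      CS         6     25                   -19
6    Hist         9     28                   -19
9    Hist         2     36                   -34
11    Bio         5     39                   -34
4    Math         7     40                   -33
8    Math        12     40                   -28
Hence -15.6923076923.

-15.6923076923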